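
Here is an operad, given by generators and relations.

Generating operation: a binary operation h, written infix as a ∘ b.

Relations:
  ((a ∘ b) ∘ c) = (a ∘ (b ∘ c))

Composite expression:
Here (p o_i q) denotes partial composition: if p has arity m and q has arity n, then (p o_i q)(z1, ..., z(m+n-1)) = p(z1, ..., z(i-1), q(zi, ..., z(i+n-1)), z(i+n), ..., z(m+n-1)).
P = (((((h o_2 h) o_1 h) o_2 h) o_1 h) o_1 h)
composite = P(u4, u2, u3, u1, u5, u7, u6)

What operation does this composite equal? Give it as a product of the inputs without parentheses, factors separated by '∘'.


u4 ∘ u2 ∘ u3 ∘ u1 ∘ u5 ∘ u7 ∘ u6

The h-tree's shape is irrelevant; the u-reading-order decides.
(u4 ∘ u2) linearizes to u4 ∘ u2
((u4 ∘ u2) ∘ u3) linearizes to u4 ∘ u2 ∘ u3
(u1 ∘ u5) linearizes to u1 ∘ u5
(((u4 ∘ u2) ∘ u3) ∘ (u1 ∘ u5)) linearizes to u4 ∘ u2 ∘ u3 ∘ u1 ∘ u5
(u7 ∘ u6) linearizes to u7 ∘ u6
((((u4 ∘ u2) ∘ u3) ∘ (u1 ∘ u5)) ∘ (u7 ∘ u6)) linearizes to u4 ∘ u2 ∘ u3 ∘ u1 ∘ u5 ∘ u7 ∘ u6


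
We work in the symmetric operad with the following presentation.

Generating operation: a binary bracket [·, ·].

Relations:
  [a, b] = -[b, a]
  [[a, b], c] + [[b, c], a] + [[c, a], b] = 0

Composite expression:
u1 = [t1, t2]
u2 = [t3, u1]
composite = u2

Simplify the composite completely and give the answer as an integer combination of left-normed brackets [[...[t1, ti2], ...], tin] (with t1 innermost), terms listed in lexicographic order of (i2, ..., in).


-[[t1, t2], t3]

A multilinear Lie element is pinned by t1-initial words (t1 innermost).
Composite bracket: [t3, [t1, t2]]
The bracket unfolds into 4 signed words via [a, b] = ab - ba (2^2 = 4).
Only words starting with t1 matter:
  sign of t1t2t3 is -1, so it contributes -[[t1, t2], t3]


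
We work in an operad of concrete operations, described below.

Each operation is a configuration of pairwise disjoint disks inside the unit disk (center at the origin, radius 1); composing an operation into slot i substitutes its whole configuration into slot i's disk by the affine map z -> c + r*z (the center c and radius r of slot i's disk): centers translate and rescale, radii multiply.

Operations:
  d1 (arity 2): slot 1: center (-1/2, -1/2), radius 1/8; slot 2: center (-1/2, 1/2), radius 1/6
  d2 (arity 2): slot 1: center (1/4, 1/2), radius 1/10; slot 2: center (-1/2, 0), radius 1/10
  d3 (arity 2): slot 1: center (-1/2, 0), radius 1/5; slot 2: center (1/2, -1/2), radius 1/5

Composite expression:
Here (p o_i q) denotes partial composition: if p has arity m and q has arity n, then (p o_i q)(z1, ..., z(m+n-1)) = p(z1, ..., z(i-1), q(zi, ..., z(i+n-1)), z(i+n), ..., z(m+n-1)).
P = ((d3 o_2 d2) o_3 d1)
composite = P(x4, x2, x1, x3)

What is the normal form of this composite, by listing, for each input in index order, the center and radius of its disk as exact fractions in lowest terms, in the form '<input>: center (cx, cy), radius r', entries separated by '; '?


x1: center (39/100, -51/100), radius 1/400; x2: center (11/20, -2/5), radius 1/50; x3: center (39/100, -49/100), radius 1/300; x4: center (-1/2, 0), radius 1/5


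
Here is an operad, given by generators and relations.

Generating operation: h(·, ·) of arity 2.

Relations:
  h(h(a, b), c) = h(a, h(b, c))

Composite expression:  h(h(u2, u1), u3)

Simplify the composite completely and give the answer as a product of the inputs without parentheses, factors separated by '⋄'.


All parenthesizations of h agree; list the u-inputs left to right.
h(u2, u1) flattens to u2 ⋄ u1
h(h(u2, u1), u3) flattens to u2 ⋄ u1 ⋄ u3

u2 ⋄ u1 ⋄ u3


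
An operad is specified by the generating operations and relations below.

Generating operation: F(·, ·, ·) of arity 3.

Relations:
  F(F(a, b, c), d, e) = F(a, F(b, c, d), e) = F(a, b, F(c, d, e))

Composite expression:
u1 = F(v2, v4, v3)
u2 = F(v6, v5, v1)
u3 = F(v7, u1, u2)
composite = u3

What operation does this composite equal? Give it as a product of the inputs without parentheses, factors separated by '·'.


v7 · v2 · v4 · v3 · v6 · v5 · v1


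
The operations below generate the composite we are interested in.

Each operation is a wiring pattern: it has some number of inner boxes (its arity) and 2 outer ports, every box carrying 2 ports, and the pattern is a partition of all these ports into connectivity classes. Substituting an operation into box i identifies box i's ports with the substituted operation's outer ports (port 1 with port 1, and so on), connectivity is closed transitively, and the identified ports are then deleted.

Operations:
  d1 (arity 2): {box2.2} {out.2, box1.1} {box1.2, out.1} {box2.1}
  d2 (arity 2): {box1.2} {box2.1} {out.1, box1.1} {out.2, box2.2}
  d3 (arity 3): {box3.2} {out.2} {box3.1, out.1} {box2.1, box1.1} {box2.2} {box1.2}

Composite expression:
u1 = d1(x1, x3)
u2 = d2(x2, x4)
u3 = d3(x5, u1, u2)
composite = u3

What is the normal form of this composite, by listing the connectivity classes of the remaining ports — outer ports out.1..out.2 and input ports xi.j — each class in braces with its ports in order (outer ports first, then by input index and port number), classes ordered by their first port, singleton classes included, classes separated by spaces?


{out.1, x2.1} {out.2} {x1.1} {x1.2, x5.1} {x2.2} {x3.1} {x3.2} {x4.1} {x4.2} {x5.2}


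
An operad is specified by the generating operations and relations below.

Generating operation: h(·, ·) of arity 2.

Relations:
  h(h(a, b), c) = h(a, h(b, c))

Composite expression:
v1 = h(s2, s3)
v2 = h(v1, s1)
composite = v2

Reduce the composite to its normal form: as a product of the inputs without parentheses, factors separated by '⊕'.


s2 ⊕ s3 ⊕ s1

Associativity of h dissolves the nesting; only the s-input order survives.
h(s2, s3) linearizes to s2 ⊕ s3
h(h(s2, s3), s1) linearizes to s2 ⊕ s3 ⊕ s1


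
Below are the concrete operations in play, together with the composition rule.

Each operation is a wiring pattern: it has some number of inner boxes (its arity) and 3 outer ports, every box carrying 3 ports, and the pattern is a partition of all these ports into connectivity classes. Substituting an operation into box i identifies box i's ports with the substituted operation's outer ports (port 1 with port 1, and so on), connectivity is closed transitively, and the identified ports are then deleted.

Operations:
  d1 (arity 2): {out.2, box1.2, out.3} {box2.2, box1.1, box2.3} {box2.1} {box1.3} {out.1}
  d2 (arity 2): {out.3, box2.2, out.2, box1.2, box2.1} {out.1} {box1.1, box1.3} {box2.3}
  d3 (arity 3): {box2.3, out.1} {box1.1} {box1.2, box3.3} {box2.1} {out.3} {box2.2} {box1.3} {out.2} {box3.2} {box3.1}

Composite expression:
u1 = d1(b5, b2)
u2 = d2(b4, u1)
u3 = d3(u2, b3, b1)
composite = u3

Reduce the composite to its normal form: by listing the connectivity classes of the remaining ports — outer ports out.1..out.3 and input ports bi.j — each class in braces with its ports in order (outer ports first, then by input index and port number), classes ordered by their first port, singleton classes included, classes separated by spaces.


{out.1, b3.3} {out.2} {out.3} {b1.1} {b1.2} {b1.3, b4.2, b5.2} {b2.1} {b2.2, b2.3, b5.1} {b3.1} {b3.2} {b4.1, b4.3} {b5.3}

Substituting into d3 glues patterns; closure does the rest.
composing d1 on (b5, b2), with out.j its own outer ports: {out.1} {out.2, out.3, b5.2} {b2.1} {b2.2, b2.3, b5.1} {b5.3}
composing d2 on (b4, b5, b2), with out.j its own outer ports: {out.1} {out.2, out.3, b4.2, b5.2} {b2.1} {b2.2, b2.3, b5.1} {b4.1, b4.3} {b5.3}
composing d3 on (b4, b5, b2, b3, b1), with out.j its own outer ports: {out.1, b3.3} {out.2} {out.3} {b1.1} {b1.2} {b1.3, b4.2, b5.2} {b2.1} {b2.2, b2.3, b5.1} {b3.1} {b3.2} {b4.1, b4.3} {b5.3}


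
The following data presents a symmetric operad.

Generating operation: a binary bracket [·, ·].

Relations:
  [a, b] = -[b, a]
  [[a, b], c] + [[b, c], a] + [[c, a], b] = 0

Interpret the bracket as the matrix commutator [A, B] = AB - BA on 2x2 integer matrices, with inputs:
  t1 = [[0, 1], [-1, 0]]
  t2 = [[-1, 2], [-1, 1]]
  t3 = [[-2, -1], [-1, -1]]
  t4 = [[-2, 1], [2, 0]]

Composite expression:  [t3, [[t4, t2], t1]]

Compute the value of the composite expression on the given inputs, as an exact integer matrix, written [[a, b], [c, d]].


[t4, t2] = [[-5, -2], [-6, 5]]
[[t4, t2], t1] = [[8, -10], [-10, -8]]
[t3, [[t4, t2], t1]] = [[0, 26], [-26, 0]]

[[0, 26], [-26, 0]]


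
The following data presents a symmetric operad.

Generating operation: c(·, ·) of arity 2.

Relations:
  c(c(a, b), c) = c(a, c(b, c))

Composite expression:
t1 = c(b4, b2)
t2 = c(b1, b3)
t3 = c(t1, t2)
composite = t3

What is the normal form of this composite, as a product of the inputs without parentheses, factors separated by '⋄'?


b4 ⋄ b2 ⋄ b1 ⋄ b3

Key point: c is associative — brackets drop, the b-order remains.
c(b4, b2) reduces to b4 ⋄ b2
c(b1, b3) reduces to b1 ⋄ b3
c(c(b4, b2), c(b1, b3)) reduces to b4 ⋄ b2 ⋄ b1 ⋄ b3


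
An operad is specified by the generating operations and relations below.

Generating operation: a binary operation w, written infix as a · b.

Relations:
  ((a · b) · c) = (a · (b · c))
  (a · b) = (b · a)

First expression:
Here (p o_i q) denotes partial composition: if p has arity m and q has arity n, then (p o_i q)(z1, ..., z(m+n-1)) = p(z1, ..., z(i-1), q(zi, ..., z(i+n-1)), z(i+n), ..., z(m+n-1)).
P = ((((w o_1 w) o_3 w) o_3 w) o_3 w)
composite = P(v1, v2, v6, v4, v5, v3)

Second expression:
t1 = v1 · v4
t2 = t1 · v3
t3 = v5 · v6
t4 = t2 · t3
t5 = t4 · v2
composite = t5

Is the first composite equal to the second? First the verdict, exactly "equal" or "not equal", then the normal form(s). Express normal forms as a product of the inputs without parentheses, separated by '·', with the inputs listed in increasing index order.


equal — both sides give v1 · v2 · v3 · v4 · v5 · v6

The first composite normalizes to v1 · v2 · v3 · v4 · v5 · v6
The second composite normalizes to v1 · v2 · v3 · v4 · v5 · v6
The forms coincide; equal.


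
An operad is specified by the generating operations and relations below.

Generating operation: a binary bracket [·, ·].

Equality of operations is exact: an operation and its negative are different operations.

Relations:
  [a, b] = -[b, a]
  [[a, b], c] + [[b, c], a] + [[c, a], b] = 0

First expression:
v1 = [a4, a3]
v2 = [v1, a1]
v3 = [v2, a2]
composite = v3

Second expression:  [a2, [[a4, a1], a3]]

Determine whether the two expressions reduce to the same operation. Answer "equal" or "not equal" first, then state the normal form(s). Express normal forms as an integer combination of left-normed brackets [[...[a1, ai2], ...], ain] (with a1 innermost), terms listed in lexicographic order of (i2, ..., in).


not equal; the first gives [[[a1, a3], a4], a2] - [[[a1, a4], a3], a2] and the second [[[a1, a4], a3], a2]

In normal form, the first expression is [[[a1, a3], a4], a2] - [[[a1, a4], a3], a2]
In normal form, the second expression is [[[a1, a4], a3], a2]
The forms do not match — not equal.


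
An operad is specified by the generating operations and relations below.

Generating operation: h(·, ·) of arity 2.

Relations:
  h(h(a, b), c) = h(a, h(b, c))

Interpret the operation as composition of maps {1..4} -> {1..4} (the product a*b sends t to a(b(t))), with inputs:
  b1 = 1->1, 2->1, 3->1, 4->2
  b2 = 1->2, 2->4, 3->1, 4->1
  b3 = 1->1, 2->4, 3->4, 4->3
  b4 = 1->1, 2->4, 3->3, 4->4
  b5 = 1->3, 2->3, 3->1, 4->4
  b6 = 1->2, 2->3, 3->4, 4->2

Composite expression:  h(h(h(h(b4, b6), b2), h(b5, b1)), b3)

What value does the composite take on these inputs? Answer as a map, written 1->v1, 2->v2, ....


h(b4, b6) = 1->4, 2->3, 3->4, 4->4
h(h(b4, b6), b2) = 1->3, 2->4, 3->4, 4->4
h(b5, b1) = 1->3, 2->3, 3->3, 4->3
h(h(h(b4, b6), b2), h(b5, b1)) = 1->4, 2->4, 3->4, 4->4
h(h(h(h(b4, b6), b2), h(b5, b1)), b3) = 1->4, 2->4, 3->4, 4->4

1->4, 2->4, 3->4, 4->4


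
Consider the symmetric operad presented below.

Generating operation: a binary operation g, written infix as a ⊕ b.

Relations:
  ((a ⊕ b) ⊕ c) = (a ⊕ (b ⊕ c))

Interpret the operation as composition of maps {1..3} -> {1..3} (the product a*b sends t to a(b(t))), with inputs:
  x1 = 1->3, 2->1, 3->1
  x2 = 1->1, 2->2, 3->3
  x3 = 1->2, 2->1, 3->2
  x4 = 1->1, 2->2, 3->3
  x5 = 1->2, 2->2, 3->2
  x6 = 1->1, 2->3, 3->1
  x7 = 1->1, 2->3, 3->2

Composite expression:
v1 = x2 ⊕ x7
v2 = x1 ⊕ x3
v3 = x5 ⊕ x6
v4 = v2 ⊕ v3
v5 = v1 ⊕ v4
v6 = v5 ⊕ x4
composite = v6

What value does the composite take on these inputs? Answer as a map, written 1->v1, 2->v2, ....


1->2, 2->2, 3->2


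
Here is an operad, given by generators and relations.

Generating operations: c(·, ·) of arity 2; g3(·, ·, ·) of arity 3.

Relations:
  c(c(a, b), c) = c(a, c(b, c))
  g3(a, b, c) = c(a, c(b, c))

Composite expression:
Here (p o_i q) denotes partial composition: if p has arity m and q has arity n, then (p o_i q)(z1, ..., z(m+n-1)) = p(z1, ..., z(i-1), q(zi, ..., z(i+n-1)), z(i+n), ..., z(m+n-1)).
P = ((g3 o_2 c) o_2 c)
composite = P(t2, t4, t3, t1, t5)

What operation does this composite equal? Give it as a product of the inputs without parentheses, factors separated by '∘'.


All parenthesizations of g3 agree; list the t-inputs left to right.
c(t4, t3) spells out as t4 ∘ t3
c(c(t4, t3), t1) spells out as t4 ∘ t3 ∘ t1
g3(t2, c(c(t4, t3), t1), t5) spells out as t2 ∘ t4 ∘ t3 ∘ t1 ∘ t5

t2 ∘ t4 ∘ t3 ∘ t1 ∘ t5


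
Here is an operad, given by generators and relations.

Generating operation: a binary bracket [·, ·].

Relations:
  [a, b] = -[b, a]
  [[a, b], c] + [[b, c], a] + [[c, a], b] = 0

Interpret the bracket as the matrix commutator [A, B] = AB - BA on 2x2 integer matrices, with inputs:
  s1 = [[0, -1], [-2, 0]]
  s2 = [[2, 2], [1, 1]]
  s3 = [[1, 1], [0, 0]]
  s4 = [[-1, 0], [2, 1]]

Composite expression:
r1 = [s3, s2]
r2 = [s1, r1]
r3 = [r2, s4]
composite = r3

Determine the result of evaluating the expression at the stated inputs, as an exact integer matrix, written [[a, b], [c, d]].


[[4, 4], [-4, -4]]

[s3, s2] = [[1, 1], [-1, -1]]
[s1, [s3, s2]] = [[3, 2], [-4, -3]]
[[s1, [s3, s2]], s4] = [[4, 4], [-4, -4]]


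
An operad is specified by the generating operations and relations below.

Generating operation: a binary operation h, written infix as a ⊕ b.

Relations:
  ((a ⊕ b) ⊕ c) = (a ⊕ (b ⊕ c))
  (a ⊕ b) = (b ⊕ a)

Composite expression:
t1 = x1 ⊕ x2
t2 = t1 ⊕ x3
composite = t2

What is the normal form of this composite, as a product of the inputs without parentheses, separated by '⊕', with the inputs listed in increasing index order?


Any arrangement under h is one operation, so sort the x-inputs.
(x1 ⊕ x2) flattens to x1 ⊕ x2
((x1 ⊕ x2) ⊕ x3) flattens to x1 ⊕ x2 ⊕ x3
reordering the factors by index: x1 ⊕ x2 ⊕ x3

x1 ⊕ x2 ⊕ x3


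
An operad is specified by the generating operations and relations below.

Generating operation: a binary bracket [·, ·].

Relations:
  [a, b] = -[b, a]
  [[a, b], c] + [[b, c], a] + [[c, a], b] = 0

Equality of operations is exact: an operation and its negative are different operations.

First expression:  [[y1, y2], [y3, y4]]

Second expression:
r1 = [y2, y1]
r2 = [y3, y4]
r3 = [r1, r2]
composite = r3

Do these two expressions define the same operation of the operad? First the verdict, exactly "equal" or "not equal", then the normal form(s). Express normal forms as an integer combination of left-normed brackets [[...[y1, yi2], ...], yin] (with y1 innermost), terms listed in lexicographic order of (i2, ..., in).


not equal — first [[[y1, y2], y3], y4] - [[[y1, y2], y4], y3], second -[[[y1, y2], y3], y4] + [[[y1, y2], y4], y3]

In normal form, the first expression is [[[y1, y2], y3], y4] - [[[y1, y2], y4], y3]
In normal form, the second expression is -[[[y1, y2], y3], y4] + [[[y1, y2], y4], y3]
The forms do not match — not equal.


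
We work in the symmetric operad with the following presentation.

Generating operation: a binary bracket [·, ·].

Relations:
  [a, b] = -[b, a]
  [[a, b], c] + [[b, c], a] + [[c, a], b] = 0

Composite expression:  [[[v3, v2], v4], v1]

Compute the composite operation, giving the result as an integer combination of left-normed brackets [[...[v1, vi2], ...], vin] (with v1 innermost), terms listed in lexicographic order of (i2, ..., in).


[[[v1, v2], v3], v4] - [[[v1, v3], v2], v4] - [[[v1, v4], v2], v3] + [[[v1, v4], v3], v2]

Antisymmetry and Jacobi reduce to v1-anchored left-normed brackets.
Composite bracket: [[[v3, v2], v4], v1]
Full expansion: 8 signed words from ab - ba (2^3 = 8).
Collect the words opening with v1:
  word v1v2v3v4 has sign +1, contributing +[[[v1, v2], v3], v4]
  word v1v3v2v4 has sign -1, contributing -[[[v1, v3], v2], v4]
  word v1v4v2v3 has sign -1, contributing -[[[v1, v4], v2], v3]
  word v1v4v3v2 has sign +1, contributing +[[[v1, v4], v3], v2]


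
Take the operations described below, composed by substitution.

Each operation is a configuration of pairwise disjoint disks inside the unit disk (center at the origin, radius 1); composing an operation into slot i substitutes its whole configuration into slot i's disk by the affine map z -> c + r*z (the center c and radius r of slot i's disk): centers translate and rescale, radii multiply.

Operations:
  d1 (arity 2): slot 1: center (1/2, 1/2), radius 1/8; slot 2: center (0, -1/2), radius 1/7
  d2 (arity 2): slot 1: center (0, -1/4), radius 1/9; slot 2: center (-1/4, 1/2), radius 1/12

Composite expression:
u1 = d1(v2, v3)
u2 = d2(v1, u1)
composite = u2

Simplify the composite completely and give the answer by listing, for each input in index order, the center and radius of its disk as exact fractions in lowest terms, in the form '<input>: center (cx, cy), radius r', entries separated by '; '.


v1: center (0, -1/4), radius 1/9; v2: center (-5/24, 13/24), radius 1/96; v3: center (-1/4, 11/24), radius 1/84

Follow each v-input down from d2: c' goes to c + r*c', radius to r*r'.
input v1: applying the 1 nested substitution gives center (0, -1/4), radius 1/9
input v2: applying the 2 nested substitutions gives center (-5/24, 13/24), radius 1/96
input v3: applying the 2 nested substitutions gives center (-1/4, 11/24), radius 1/84


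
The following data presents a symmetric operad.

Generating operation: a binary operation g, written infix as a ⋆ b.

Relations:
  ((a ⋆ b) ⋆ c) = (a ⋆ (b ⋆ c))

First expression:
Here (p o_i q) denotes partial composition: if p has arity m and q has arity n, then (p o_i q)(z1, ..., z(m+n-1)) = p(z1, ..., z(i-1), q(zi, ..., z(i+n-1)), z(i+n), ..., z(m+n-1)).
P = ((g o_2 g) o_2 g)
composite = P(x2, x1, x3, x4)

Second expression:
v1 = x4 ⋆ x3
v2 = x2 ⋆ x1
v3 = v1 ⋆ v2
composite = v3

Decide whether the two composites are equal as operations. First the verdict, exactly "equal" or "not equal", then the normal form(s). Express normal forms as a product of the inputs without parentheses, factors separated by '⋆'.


not equal — first x2 ⋆ x1 ⋆ x3 ⋆ x4, second x4 ⋆ x3 ⋆ x2 ⋆ x1

Normal form of the first expression: x2 ⋆ x1 ⋆ x3 ⋆ x4
Normal form of the second expression: x4 ⋆ x3 ⋆ x2 ⋆ x1
They disagree, so not equal.


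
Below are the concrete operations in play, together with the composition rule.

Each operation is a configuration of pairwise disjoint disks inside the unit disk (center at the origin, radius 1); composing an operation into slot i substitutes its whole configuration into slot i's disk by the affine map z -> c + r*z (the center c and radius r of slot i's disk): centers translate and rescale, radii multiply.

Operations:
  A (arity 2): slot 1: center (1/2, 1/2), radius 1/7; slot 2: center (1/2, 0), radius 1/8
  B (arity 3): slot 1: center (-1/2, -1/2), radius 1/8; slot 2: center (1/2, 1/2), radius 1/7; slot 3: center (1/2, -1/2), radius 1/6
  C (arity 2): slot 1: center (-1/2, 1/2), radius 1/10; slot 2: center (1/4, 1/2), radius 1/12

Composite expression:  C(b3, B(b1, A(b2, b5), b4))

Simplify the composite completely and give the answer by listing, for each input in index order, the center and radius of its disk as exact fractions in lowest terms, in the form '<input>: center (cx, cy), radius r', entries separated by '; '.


b1: center (5/24, 11/24), radius 1/96; b2: center (25/84, 23/42), radius 1/588; b3: center (-1/2, 1/2), radius 1/10; b4: center (7/24, 11/24), radius 1/72; b5: center (25/84, 13/24), radius 1/672

Each b-disk chains the slot maps above it in C; radii multiply.
b3: after 1 affine step, its disk has center (-1/2, 1/2), radius 1/10
b1: after 2 affine steps, its disk has center (5/24, 11/24), radius 1/96
b2: after 3 affine steps, its disk has center (25/84, 23/42), radius 1/588
b5: after 3 affine steps, its disk has center (25/84, 13/24), radius 1/672
b4: after 2 affine steps, its disk has center (7/24, 11/24), radius 1/72


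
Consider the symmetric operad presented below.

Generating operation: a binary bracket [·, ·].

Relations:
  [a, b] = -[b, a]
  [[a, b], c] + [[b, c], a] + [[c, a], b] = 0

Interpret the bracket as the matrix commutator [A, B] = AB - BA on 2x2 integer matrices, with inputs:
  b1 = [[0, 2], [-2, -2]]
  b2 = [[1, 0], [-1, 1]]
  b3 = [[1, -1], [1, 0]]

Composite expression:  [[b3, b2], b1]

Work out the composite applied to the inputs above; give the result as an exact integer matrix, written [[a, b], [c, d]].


[[-2, 4], [6, 2]]

[b3, b2] = [[1, 0], [1, -1]]
[[b3, b2], b1] = [[-2, 4], [6, 2]]


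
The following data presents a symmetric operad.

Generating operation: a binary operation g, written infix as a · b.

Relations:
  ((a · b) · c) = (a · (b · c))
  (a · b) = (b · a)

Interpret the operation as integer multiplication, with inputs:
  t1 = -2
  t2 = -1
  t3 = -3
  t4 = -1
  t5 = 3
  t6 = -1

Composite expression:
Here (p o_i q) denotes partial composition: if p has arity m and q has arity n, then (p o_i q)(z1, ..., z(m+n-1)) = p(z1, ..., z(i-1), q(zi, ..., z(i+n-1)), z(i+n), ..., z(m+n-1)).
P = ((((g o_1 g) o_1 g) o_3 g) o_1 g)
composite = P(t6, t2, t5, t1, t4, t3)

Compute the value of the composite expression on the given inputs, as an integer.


-18

(t6 · t2) = 1
((t6 · t2) · t5) = 3
(t1 · t4) = 2
(((t6 · t2) · t5) · (t1 · t4)) = 6
((((t6 · t2) · t5) · (t1 · t4)) · t3) = -18


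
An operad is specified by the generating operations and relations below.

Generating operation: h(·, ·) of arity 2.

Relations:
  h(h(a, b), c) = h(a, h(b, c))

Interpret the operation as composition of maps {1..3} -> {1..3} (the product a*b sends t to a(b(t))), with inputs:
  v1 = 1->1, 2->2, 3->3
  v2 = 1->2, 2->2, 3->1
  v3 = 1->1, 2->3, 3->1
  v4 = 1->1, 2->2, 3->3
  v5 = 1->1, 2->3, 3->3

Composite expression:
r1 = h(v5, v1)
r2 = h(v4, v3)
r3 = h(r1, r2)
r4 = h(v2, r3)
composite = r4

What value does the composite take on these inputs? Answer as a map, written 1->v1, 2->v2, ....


1->2, 2->1, 3->2


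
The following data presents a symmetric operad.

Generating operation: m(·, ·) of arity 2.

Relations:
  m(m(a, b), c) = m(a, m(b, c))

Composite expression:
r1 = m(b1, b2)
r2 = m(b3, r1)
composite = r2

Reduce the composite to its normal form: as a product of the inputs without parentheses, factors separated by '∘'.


b3 ∘ b1 ∘ b2

Every regrouping of m is equal, so read the b-inputs in written order.
m(b1, b2) flattens to b1 ∘ b2
m(b3, m(b1, b2)) flattens to b3 ∘ b1 ∘ b2


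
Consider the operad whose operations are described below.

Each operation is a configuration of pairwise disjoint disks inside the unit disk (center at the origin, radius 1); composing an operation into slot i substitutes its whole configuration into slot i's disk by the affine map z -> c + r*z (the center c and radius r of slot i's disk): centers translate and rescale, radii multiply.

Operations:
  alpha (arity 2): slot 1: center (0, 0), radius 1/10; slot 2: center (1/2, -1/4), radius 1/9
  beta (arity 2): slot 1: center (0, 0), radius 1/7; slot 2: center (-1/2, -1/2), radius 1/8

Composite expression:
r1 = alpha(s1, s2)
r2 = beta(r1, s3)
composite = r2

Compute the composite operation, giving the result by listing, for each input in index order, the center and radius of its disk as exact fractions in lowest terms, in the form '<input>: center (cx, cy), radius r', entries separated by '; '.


s1: center (0, 0), radius 1/70; s2: center (1/14, -1/28), radius 1/63; s3: center (-1/2, -1/2), radius 1/8


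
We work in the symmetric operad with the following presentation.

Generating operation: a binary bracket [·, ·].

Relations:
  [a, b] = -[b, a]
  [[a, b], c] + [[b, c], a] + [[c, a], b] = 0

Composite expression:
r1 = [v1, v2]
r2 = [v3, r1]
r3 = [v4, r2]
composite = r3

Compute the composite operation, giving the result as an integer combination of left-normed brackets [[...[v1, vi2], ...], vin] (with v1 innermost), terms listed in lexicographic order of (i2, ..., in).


[[[v1, v2], v3], v4]


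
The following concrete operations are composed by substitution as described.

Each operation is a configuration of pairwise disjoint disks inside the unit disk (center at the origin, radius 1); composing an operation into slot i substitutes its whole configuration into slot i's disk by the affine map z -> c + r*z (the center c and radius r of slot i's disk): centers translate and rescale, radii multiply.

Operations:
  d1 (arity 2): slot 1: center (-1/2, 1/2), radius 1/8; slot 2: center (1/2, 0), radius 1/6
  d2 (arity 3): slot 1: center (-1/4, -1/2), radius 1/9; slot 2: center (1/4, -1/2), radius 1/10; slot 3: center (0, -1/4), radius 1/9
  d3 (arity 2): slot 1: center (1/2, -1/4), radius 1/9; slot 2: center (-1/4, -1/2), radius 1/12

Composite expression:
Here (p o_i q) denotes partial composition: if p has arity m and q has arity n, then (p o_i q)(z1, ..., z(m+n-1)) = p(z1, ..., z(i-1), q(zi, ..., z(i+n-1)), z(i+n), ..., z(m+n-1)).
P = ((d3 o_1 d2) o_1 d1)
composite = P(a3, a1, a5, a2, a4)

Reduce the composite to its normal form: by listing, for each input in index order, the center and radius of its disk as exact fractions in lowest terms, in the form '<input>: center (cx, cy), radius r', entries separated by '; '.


a1: center (155/324, -11/36), radius 1/486; a2: center (1/2, -5/18), radius 1/81; a3: center (151/324, -97/324), radius 1/648; a4: center (-1/4, -1/2), radius 1/12; a5: center (19/36, -11/36), radius 1/90


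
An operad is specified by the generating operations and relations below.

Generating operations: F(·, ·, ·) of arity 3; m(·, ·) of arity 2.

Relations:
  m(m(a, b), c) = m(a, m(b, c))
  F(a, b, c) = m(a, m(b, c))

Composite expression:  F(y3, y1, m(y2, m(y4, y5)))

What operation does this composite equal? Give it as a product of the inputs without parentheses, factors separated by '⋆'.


y3 ⋆ y1 ⋆ y2 ⋆ y4 ⋆ y5

All parenthesizations of F agree; list the y-inputs left to right.
m(y4, y5) reduces to y4 ⋆ y5
m(y2, m(y4, y5)) reduces to y2 ⋆ y4 ⋆ y5
F(y3, y1, m(y2, m(y4, y5))) reduces to y3 ⋆ y1 ⋆ y2 ⋆ y4 ⋆ y5


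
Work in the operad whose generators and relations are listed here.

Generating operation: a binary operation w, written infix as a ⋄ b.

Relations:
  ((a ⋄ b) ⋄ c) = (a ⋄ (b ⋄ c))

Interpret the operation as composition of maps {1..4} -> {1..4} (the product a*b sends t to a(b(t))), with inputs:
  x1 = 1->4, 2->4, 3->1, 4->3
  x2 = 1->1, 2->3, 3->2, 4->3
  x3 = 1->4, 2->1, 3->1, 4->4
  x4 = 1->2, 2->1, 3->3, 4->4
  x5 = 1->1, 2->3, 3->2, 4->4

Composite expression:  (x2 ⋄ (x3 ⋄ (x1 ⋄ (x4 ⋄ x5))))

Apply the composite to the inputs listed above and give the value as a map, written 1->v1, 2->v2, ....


1->3, 2->3, 3->3, 4->1


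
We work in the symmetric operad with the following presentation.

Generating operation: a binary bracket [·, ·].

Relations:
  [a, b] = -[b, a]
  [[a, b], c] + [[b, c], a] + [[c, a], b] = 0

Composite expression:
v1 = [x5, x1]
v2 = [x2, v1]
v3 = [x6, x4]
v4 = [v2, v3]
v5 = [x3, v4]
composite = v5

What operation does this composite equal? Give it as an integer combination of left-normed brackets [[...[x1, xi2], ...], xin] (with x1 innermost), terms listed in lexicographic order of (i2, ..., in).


[[[[[x1, x5], x2], x4], x6], x3] - [[[[[x1, x5], x2], x6], x4], x3]

Antisymmetry and Jacobi reduce to x1-anchored left-normed brackets.
Composite bracket: [x3, [[x2, [x5, x1]], [x6, x4]]]
The bracket unfolds into 32 signed words via [a, b] = ab - ba (2^5 = 32).
Only words starting with x1 matter:
  word x1x5x2x4x6x3 has sign +1, contributing +[[[[[x1, x5], x2], x4], x6], x3]
  word x1x5x2x6x4x3 has sign -1, contributing -[[[[[x1, x5], x2], x6], x4], x3]


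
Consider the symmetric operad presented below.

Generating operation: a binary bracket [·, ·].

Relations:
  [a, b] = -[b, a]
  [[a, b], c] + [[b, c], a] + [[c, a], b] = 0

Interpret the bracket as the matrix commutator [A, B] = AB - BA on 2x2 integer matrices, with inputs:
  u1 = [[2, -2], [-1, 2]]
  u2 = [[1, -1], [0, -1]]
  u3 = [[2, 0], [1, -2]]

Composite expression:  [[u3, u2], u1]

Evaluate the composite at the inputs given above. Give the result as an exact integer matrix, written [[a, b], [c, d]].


[[8, -4], [2, -8]]

[u3, u2] = [[1, -4], [2, -1]]
[[u3, u2], u1] = [[8, -4], [2, -8]]


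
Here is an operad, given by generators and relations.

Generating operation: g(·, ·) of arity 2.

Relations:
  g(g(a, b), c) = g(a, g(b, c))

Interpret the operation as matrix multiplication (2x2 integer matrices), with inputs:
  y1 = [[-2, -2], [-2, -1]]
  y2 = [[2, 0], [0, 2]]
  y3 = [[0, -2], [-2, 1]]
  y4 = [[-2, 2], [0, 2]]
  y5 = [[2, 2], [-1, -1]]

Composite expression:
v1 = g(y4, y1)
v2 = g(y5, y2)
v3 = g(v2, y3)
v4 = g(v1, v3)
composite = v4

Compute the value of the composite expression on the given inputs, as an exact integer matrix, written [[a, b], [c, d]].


g(y4, y1) = [[0, 2], [-4, -2]]
g(y5, y2) = [[4, 4], [-2, -2]]
g(g(y5, y2), y3) = [[-8, -4], [4, 2]]
g(g(y4, y1), g(g(y5, y2), y3)) = [[8, 4], [24, 12]]

[[8, 4], [24, 12]]


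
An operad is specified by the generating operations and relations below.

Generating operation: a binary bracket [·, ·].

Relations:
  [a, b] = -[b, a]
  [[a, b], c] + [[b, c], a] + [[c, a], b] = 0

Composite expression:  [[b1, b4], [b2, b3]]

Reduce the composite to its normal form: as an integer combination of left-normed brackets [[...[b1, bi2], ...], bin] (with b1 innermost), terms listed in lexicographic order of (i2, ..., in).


[[[b1, b4], b2], b3] - [[[b1, b4], b3], b2]

Skip Jacobi rewriting: expand, keep b1-initial words, read off terms.
Composite bracket: [[b1, b4], [b2, b3]]
Each bracket splits as ab - ba, giving 8 signed words (2^3 = 8).
Only words starting with b1 matter:
  the word b1b4b2b3 carries sign +1 and contributes +[[[b1, b4], b2], b3]
  the word b1b4b3b2 carries sign -1 and contributes -[[[b1, b4], b3], b2]


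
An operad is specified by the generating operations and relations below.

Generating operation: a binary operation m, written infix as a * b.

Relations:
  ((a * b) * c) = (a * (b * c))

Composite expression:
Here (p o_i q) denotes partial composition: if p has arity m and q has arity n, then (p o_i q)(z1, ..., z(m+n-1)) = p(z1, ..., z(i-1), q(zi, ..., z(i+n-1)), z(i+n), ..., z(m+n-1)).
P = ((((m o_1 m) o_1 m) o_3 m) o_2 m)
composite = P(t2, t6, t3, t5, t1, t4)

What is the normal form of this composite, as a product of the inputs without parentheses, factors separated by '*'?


t2 * t6 * t3 * t5 * t1 * t4

Every regrouping of m is equal, so read the t-inputs in written order.
(t6 * t3) flattens to t6 * t3
(t2 * (t6 * t3)) flattens to t2 * t6 * t3
(t5 * t1) flattens to t5 * t1
((t2 * (t6 * t3)) * (t5 * t1)) flattens to t2 * t6 * t3 * t5 * t1
(((t2 * (t6 * t3)) * (t5 * t1)) * t4) flattens to t2 * t6 * t3 * t5 * t1 * t4


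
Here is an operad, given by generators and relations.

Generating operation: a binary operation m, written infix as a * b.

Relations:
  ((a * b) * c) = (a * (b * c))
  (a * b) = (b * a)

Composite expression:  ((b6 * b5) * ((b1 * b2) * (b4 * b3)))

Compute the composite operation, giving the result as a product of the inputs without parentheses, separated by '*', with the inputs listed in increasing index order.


b1 * b2 * b3 * b4 * b5 * b6

Key point: m commutes, so take the b-inputs in any fixed order.
(b6 * b5) flattens to b6 * b5
(b1 * b2) flattens to b1 * b2
(b4 * b3) flattens to b4 * b3
((b1 * b2) * (b4 * b3)) flattens to b1 * b2 * b4 * b3
((b6 * b5) * ((b1 * b2) * (b4 * b3))) flattens to b6 * b5 * b1 * b2 * b4 * b3
reordering the factors by index: b1 * b2 * b3 * b4 * b5 * b6


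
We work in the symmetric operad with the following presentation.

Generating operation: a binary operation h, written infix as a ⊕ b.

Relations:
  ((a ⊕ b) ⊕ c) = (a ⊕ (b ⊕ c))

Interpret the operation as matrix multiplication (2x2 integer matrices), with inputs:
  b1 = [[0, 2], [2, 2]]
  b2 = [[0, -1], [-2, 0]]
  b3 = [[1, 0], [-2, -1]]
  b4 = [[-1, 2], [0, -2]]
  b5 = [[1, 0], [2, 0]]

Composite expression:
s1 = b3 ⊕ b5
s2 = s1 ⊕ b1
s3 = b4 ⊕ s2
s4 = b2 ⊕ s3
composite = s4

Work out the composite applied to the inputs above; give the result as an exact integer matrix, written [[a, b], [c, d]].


[[0, -16], [0, 36]]


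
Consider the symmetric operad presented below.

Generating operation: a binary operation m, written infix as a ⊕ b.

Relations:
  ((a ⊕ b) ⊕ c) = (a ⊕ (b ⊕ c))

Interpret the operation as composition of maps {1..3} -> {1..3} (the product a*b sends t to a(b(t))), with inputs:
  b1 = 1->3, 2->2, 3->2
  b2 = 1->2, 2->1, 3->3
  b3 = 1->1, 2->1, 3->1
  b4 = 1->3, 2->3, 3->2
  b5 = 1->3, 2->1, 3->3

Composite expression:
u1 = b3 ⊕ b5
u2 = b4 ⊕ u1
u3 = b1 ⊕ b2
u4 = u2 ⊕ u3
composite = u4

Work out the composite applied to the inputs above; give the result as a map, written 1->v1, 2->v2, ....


(b3 ⊕ b5) = 1->1, 2->1, 3->1
(b4 ⊕ (b3 ⊕ b5)) = 1->3, 2->3, 3->3
(b1 ⊕ b2) = 1->2, 2->3, 3->2
((b4 ⊕ (b3 ⊕ b5)) ⊕ (b1 ⊕ b2)) = 1->3, 2->3, 3->3

1->3, 2->3, 3->3


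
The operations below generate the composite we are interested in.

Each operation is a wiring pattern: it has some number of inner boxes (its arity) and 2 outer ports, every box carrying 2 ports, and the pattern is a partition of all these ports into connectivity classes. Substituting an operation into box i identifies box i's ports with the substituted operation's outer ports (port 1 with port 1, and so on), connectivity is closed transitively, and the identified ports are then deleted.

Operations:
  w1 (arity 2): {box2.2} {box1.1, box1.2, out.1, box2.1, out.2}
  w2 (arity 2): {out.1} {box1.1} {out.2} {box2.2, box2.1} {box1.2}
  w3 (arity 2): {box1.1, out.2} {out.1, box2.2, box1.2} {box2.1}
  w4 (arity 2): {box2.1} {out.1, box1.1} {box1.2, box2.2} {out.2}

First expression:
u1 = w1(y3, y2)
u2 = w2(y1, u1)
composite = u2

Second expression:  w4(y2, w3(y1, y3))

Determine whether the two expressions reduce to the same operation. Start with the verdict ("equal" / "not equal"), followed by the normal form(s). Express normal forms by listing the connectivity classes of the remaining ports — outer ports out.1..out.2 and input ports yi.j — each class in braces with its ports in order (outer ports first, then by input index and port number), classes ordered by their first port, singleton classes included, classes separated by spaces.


not equal; the first gives {out.1} {out.2} {y1.1} {y1.2} {y2.1, y3.1, y3.2} {y2.2} and the second {out.1, y2.1} {out.2} {y1.1, y2.2} {y1.2, y3.2} {y3.1}

The first expression reduces to {out.1} {out.2} {y1.1} {y1.2} {y2.1, y3.1, y3.2} {y2.2}
The second expression reduces to {out.1, y2.1} {out.2} {y1.1, y2.2} {y1.2, y3.2} {y3.1}
Different reductions; not equal.


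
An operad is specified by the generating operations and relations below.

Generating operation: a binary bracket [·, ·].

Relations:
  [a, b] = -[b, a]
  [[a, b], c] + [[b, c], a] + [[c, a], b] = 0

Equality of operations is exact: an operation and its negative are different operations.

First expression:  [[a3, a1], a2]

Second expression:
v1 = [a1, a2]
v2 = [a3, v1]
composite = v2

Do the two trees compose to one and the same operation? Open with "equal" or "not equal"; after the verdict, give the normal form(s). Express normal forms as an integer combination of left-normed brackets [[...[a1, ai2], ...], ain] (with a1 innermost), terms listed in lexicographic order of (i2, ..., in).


not equal — first -[[a1, a3], a2], second -[[a1, a2], a3]

In normal form, the first expression is -[[a1, a3], a2]
In normal form, the second expression is -[[a1, a2], a3]
Different reductions; not equal.


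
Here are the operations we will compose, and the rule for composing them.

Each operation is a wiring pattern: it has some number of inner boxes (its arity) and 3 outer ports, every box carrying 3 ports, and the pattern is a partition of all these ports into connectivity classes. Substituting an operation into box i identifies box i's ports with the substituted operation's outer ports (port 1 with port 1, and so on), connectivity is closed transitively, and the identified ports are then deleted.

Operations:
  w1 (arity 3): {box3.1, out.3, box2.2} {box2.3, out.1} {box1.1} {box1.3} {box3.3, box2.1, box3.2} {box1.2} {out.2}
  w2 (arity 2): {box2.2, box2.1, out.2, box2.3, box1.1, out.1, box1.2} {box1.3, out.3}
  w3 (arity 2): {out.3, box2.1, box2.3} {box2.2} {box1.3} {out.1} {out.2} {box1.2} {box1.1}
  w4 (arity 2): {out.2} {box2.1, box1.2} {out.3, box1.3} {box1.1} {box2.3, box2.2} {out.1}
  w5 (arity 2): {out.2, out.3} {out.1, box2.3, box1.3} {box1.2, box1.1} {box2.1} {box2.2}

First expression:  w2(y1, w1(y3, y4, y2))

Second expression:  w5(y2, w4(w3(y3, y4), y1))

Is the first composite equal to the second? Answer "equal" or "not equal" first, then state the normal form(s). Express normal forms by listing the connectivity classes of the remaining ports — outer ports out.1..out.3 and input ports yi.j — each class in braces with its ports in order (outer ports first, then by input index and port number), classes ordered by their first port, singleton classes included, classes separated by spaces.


not equal — first {out.1, out.2, y1.1, y1.2, y2.1, y4.2, y4.3} {out.3, y1.3} {y2.2, y2.3, y4.1} {y3.1} {y3.2} {y3.3}, second {out.1, y2.3, y4.1, y4.3} {out.2, out.3} {y1.1} {y1.2, y1.3} {y2.1, y2.2} {y3.1} {y3.2} {y3.3} {y4.2}


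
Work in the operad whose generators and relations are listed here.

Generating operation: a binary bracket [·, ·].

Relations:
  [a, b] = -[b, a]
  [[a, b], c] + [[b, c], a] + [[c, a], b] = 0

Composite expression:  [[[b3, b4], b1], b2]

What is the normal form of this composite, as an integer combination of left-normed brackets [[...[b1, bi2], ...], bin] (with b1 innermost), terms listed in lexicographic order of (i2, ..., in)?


A multilinear Lie element is pinned by b1-initial words (b1 innermost).
Composite bracket: [[[b3, b4], b1], b2]
Under [a, b] = ab - ba we get 8 signed associative words (2^3 = 8).
Only words starting with b1 matter:
  word b1b3b4b2 has sign -1, contributing -[[[b1, b3], b4], b2]
  word b1b4b3b2 has sign +1, contributing +[[[b1, b4], b3], b2]

-[[[b1, b3], b4], b2] + [[[b1, b4], b3], b2]


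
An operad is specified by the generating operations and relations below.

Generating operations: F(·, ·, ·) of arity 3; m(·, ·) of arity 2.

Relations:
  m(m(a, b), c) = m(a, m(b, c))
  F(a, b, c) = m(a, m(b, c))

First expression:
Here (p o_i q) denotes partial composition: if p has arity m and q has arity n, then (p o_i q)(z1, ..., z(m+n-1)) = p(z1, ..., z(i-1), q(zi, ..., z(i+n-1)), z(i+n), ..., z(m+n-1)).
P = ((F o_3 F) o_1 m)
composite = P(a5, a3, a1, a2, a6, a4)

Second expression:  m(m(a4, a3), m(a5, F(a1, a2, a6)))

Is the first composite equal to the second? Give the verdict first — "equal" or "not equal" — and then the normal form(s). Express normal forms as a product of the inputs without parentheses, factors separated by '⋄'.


not equal — first a5 ⋄ a3 ⋄ a1 ⋄ a2 ⋄ a6 ⋄ a4, second a4 ⋄ a3 ⋄ a5 ⋄ a1 ⋄ a2 ⋄ a6

Normal form of the first expression: a5 ⋄ a3 ⋄ a1 ⋄ a2 ⋄ a6 ⋄ a4
Normal form of the second expression: a4 ⋄ a3 ⋄ a5 ⋄ a1 ⋄ a2 ⋄ a6
No match — not equal.
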